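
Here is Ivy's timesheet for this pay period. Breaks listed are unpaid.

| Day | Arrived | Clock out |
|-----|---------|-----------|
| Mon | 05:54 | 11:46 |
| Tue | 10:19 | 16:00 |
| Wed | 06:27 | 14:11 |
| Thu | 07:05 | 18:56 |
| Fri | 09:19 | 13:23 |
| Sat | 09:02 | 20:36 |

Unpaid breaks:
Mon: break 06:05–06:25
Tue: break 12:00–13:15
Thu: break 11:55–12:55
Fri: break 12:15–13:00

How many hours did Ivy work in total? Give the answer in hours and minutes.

43 h 26 min

Mon: 05:54–11:46 = 5 h 52 min; less 20 min break → 5 h 32 min
Tue: 10:19–16:00 = 5 h 41 min; less 75 min break → 4 h 26 min
Wed: 06:27–14:11 = 7 h 44 min
Thu: 07:05–18:56 = 11 h 51 min; less 60 min break → 10 h 51 min
Fri: 09:19–13:23 = 4 h 4 min; less 45 min break → 3 h 19 min
Sat: 09:02–20:36 = 11 h 34 min
Total: 5 h 32 min + 4 h 26 min + 7 h 44 min + 10 h 51 min + 3 h 19 min + 11 h 34 min = 43 h 26 min.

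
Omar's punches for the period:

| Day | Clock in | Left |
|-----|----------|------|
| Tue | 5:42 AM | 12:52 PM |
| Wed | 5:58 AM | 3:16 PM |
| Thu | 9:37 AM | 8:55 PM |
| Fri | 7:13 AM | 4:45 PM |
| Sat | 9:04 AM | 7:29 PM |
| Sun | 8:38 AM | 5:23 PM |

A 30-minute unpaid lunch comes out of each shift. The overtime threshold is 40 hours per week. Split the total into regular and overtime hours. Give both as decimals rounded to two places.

Regular 40.00 hours, overtime 13.47 hours

Tue: 5:42 AM–12:52 PM = 7 h 10 min; less 30 min break → 6 h 40 min
Wed: 5:58 AM–3:16 PM = 9 h 18 min; less 30 min break → 8 h 48 min
Thu: 9:37 AM–8:55 PM = 11 h 18 min; less 30 min break → 10 h 48 min
Fri: 7:13 AM–4:45 PM = 9 h 32 min; less 30 min break → 9 h 2 min
Sat: 9:04 AM–7:29 PM = 10 h 25 min; less 30 min break → 9 h 55 min
Sun: 8:38 AM–5:23 PM = 8 h 45 min; less 30 min break → 8 h 15 min
Total worked: 53 h 28 min = 53.47 h.
Threshold 40 h → overtime 13 h 28 min, regular 40 h 0 min.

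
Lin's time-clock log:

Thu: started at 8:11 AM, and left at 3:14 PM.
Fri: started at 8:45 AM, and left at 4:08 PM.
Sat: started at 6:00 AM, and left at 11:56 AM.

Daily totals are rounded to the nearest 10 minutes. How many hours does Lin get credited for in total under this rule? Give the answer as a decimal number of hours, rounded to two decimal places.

Thu: 8:11 AM–3:14 PM = 7 h 3 min → rounds to 7 h 0 min
Fri: 8:45 AM–4:08 PM = 7 h 23 min → rounds to 7 h 20 min
Sat: 6:00 AM–11:56 AM = 5 h 56 min → rounds to 6 h 0 min
Total credited: 20 h 20 min.

20.33 hours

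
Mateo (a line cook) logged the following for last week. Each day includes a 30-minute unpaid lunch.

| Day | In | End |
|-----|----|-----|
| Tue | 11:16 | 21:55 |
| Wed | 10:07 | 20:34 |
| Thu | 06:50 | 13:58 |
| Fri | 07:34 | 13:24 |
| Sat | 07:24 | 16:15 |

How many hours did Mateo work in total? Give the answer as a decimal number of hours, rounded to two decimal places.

40.42 hours

Tue: 11:16–21:55 = 10 h 39 min; less 30 min break → 10 h 9 min
Wed: 10:07–20:34 = 10 h 27 min; less 30 min break → 9 h 57 min
Thu: 06:50–13:58 = 7 h 8 min; less 30 min break → 6 h 38 min
Fri: 07:34–13:24 = 5 h 50 min; less 30 min break → 5 h 20 min
Sat: 07:24–16:15 = 8 h 51 min; less 30 min break → 8 h 21 min
Total: 10 h 9 min + 9 h 57 min + 6 h 38 min + 5 h 20 min + 8 h 21 min = 40 h 25 min.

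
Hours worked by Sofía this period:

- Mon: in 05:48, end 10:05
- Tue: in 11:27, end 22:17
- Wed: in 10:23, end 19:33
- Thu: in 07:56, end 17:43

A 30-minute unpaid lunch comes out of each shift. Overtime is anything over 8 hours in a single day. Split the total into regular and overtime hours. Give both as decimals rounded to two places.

Mon: 05:48–10:05 = 4 h 17 min; less 30 min break → 3 h 47 min
Tue: 11:27–22:17 = 10 h 50 min; less 30 min break → 10 h 20 min
Wed: 10:23–19:33 = 9 h 10 min; less 30 min break → 8 h 40 min
Thu: 07:56–17:43 = 9 h 47 min; less 30 min break → 9 h 17 min
Mon reg 3 h 47 min / OT 0 h 0 min; Tue reg 8 h 0 min / OT 2 h 20 min; Wed reg 8 h 0 min / OT 0 h 40 min; Thu reg 8 h 0 min / OT 1 h 17 min.
Totals: regular 27 h 47 min, overtime 4 h 17 min.

Regular 27.78 hours, overtime 4.28 hours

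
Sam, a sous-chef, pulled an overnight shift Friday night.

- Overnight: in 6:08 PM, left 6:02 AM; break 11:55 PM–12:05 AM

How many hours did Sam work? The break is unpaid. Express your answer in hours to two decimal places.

Overnight: 6:08 PM → midnight = 5 h 52 min; midnight → 6:02 AM = 6 h 2 min; span 11 h 54 min; less 10 min break → 11 h 44 min

11.73 hours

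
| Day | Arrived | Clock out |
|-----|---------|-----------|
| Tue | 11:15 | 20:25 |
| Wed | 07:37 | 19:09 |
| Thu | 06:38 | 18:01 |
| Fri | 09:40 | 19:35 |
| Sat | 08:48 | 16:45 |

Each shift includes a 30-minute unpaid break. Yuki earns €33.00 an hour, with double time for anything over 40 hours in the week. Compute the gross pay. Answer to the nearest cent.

Tue: 11:15–20:25 = 9 h 10 min; less 30 min break → 8 h 40 min
Wed: 07:37–19:09 = 11 h 32 min; less 30 min break → 11 h 2 min
Thu: 06:38–18:01 = 11 h 23 min; less 30 min break → 10 h 53 min
Fri: 09:40–19:35 = 9 h 55 min; less 30 min break → 9 h 25 min
Sat: 08:48–16:45 = 7 h 57 min; less 30 min break → 7 h 27 min
Total worked: 47 h 27 min = 2847 min.
Regular 40 h 0 min = 2400 min at €33.00/h; overtime 7 h 27 min = 447 min at €66.00/h.
Pay = (2400 × €33.00 + 447 × €66.00) ÷ 60 = €1811.70.

€1811.70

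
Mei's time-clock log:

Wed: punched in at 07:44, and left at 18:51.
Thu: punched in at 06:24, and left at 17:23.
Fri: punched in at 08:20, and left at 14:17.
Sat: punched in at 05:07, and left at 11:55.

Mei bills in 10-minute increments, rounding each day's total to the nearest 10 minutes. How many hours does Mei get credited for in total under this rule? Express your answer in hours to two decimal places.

35.00 hours

Wed: 07:44–18:51 = 11 h 7 min → rounds to 11 h 10 min
Thu: 06:24–17:23 = 10 h 59 min → rounds to 11 h 0 min
Fri: 08:20–14:17 = 5 h 57 min → rounds to 6 h 0 min
Sat: 05:07–11:55 = 6 h 48 min → rounds to 6 h 50 min
Total credited: 35 h 0 min.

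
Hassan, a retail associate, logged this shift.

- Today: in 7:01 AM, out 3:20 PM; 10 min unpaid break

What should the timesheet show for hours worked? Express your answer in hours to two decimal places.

Today: 7:01 AM–3:20 PM = 8 h 19 min; less 10 min break → 8 h 9 min

8.15 hours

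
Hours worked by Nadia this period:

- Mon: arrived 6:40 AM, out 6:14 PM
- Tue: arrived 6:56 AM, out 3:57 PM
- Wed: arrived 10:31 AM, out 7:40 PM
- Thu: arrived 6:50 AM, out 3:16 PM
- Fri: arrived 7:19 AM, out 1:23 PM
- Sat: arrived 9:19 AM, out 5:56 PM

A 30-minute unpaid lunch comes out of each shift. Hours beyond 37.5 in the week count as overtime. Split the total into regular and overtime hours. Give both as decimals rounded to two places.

Regular 37.50 hours, overtime 12.35 hours

Mon: 6:40 AM–6:14 PM = 11 h 34 min; less 30 min break → 11 h 4 min
Tue: 6:56 AM–3:57 PM = 9 h 1 min; less 30 min break → 8 h 31 min
Wed: 10:31 AM–7:40 PM = 9 h 9 min; less 30 min break → 8 h 39 min
Thu: 6:50 AM–3:16 PM = 8 h 26 min; less 30 min break → 7 h 56 min
Fri: 7:19 AM–1:23 PM = 6 h 4 min; less 30 min break → 5 h 34 min
Sat: 9:19 AM–5:56 PM = 8 h 37 min; less 30 min break → 8 h 7 min
Total worked: 49 h 51 min = 49.85 h.
Threshold 37.5 h → overtime 12 h 21 min, regular 37 h 30 min.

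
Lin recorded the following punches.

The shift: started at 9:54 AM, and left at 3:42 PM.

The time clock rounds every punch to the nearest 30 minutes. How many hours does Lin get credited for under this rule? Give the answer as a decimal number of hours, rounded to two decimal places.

The shift: in 9:54 AM→10:00 AM, out 3:42 PM→3:30 PM; 5 h 30 min

5.50 hours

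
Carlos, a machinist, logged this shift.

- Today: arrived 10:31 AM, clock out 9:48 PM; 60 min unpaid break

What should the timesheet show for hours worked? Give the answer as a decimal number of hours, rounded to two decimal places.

10.28 hours

Today: 10:31 AM–9:48 PM = 11 h 17 min; less 60 min break → 10 h 17 min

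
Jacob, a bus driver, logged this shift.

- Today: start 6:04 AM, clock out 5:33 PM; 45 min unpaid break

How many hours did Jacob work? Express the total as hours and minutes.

Today: 6:04 AM–5:33 PM = 11 h 29 min; less 45 min break → 10 h 44 min

10 h 44 min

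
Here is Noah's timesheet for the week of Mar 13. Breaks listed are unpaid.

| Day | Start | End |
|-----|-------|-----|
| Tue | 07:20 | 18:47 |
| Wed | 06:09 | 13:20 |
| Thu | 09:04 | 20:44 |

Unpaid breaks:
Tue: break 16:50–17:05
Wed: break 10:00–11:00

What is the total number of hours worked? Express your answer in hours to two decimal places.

29.05 hours

Tue: 07:20–18:47 = 11 h 27 min; less 15 min break → 11 h 12 min
Wed: 06:09–13:20 = 7 h 11 min; less 60 min break → 6 h 11 min
Thu: 09:04–20:44 = 11 h 40 min
Total: 11 h 12 min + 6 h 11 min + 11 h 40 min = 29 h 3 min.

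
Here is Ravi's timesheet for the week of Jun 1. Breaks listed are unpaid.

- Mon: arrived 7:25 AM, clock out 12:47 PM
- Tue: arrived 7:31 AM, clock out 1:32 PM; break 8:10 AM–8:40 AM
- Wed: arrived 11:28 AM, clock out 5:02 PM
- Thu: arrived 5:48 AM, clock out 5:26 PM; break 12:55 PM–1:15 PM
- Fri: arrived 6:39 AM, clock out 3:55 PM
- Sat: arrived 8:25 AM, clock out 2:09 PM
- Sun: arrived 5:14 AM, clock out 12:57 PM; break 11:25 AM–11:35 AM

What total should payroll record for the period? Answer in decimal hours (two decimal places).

Mon: 7:25 AM–12:47 PM = 5 h 22 min
Tue: 7:31 AM–1:32 PM = 6 h 1 min; less 30 min break → 5 h 31 min
Wed: 11:28 AM–5:02 PM = 5 h 34 min
Thu: 5:48 AM–5:26 PM = 11 h 38 min; less 20 min break → 11 h 18 min
Fri: 6:39 AM–3:55 PM = 9 h 16 min
Sat: 8:25 AM–2:09 PM = 5 h 44 min
Sun: 5:14 AM–12:57 PM = 7 h 43 min; less 10 min break → 7 h 33 min
Total: 5 h 22 min + 5 h 31 min + 5 h 34 min + 11 h 18 min + 9 h 16 min + 5 h 44 min + 7 h 33 min = 50 h 18 min.

50.30 hours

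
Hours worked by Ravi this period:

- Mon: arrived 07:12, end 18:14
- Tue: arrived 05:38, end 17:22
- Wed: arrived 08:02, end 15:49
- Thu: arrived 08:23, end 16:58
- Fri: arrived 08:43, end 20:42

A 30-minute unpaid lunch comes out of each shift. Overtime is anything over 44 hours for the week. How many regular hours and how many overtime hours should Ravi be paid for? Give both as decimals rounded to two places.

Mon: 07:12–18:14 = 11 h 2 min; less 30 min break → 10 h 32 min
Tue: 05:38–17:22 = 11 h 44 min; less 30 min break → 11 h 14 min
Wed: 08:02–15:49 = 7 h 47 min; less 30 min break → 7 h 17 min
Thu: 08:23–16:58 = 8 h 35 min; less 30 min break → 8 h 5 min
Fri: 08:43–20:42 = 11 h 59 min; less 30 min break → 11 h 29 min
Total worked: 48 h 37 min = 48.62 h.
Threshold 44 h → overtime 4 h 37 min, regular 44 h 0 min.

Regular 44.00 hours, overtime 4.62 hours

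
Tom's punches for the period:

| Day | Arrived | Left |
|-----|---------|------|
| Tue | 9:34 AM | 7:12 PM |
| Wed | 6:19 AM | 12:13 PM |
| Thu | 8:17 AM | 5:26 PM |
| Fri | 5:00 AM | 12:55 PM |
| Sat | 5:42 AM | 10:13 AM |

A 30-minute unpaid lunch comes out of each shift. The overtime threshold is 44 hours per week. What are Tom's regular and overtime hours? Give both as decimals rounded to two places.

Regular 34.62 hours, overtime 0.00 hours

Tue: 9:34 AM–7:12 PM = 9 h 38 min; less 30 min break → 9 h 8 min
Wed: 6:19 AM–12:13 PM = 5 h 54 min; less 30 min break → 5 h 24 min
Thu: 8:17 AM–5:26 PM = 9 h 9 min; less 30 min break → 8 h 39 min
Fri: 5:00 AM–12:55 PM = 7 h 55 min; less 30 min break → 7 h 25 min
Sat: 5:42 AM–10:13 AM = 4 h 31 min; less 30 min break → 4 h 1 min
Total worked: 34 h 37 min = 34.62 h.
Threshold 44 h → overtime 0 h 0 min, regular 34 h 37 min.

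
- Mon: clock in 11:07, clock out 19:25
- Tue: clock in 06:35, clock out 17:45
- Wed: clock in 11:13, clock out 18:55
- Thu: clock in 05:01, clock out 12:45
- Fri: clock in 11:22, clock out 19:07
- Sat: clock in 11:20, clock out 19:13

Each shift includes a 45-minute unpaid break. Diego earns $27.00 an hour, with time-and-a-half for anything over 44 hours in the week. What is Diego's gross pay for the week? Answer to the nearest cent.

Mon: 11:07–19:25 = 8 h 18 min; less 45 min break → 7 h 33 min
Tue: 06:35–17:45 = 11 h 10 min; less 45 min break → 10 h 25 min
Wed: 11:13–18:55 = 7 h 42 min; less 45 min break → 6 h 57 min
Thu: 05:01–12:45 = 7 h 44 min; less 45 min break → 6 h 59 min
Fri: 11:22–19:07 = 7 h 45 min; less 45 min break → 7 h 0 min
Sat: 11:20–19:13 = 7 h 53 min; less 45 min break → 7 h 8 min
Total worked: 46 h 2 min = 2762 min.
Regular 44 h 0 min = 2640 min at $27.00/h; overtime 2 h 2 min = 122 min at $40.50/h.
Pay = (2640 × $27.00 + 122 × $40.50) ÷ 60 = $1270.35.

$1270.35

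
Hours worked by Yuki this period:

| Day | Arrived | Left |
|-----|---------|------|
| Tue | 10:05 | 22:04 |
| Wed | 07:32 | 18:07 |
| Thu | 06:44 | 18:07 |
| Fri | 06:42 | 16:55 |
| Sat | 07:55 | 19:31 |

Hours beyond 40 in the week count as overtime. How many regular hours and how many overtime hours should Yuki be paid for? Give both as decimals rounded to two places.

Regular 40.00 hours, overtime 15.77 hours

Tue: 10:05–22:04 = 11 h 59 min
Wed: 07:32–18:07 = 10 h 35 min
Thu: 06:44–18:07 = 11 h 23 min
Fri: 06:42–16:55 = 10 h 13 min
Sat: 07:55–19:31 = 11 h 36 min
Total worked: 55 h 46 min = 55.77 h.
Threshold 40 h → overtime 15 h 46 min, regular 40 h 0 min.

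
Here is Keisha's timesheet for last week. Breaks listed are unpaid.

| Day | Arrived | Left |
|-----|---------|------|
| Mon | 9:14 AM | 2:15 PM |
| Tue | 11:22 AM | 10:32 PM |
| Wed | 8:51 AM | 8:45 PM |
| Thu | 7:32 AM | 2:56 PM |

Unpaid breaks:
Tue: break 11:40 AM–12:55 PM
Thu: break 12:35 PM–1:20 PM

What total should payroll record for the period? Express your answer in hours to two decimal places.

Mon: 9:14 AM–2:15 PM = 5 h 1 min
Tue: 11:22 AM–10:32 PM = 11 h 10 min; less 75 min break → 9 h 55 min
Wed: 8:51 AM–8:45 PM = 11 h 54 min
Thu: 7:32 AM–2:56 PM = 7 h 24 min; less 45 min break → 6 h 39 min
Total: 5 h 1 min + 9 h 55 min + 11 h 54 min + 6 h 39 min = 33 h 29 min.

33.48 hours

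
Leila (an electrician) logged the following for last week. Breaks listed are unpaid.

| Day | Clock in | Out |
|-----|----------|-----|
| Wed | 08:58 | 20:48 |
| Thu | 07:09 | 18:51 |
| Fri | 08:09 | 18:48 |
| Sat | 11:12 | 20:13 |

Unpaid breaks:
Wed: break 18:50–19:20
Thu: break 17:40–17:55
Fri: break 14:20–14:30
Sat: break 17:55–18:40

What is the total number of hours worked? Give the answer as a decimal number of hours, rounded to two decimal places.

Wed: 08:58–20:48 = 11 h 50 min; less 30 min break → 11 h 20 min
Thu: 07:09–18:51 = 11 h 42 min; less 15 min break → 11 h 27 min
Fri: 08:09–18:48 = 10 h 39 min; less 10 min break → 10 h 29 min
Sat: 11:12–20:13 = 9 h 1 min; less 45 min break → 8 h 16 min
Total: 11 h 20 min + 11 h 27 min + 10 h 29 min + 8 h 16 min = 41 h 32 min.

41.53 hours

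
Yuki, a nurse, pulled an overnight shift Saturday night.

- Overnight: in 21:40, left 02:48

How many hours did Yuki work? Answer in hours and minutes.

5 h 8 min

Overnight: 21:40 → midnight = 2 h 20 min; midnight → 02:48 = 2 h 48 min; span 5 h 8 min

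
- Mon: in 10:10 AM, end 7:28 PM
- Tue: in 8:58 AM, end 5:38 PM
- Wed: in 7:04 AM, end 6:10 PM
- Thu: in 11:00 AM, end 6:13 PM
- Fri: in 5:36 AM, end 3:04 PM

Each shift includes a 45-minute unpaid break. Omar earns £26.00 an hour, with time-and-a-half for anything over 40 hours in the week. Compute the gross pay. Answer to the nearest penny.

Mon: 10:10 AM–7:28 PM = 9 h 18 min; less 45 min break → 8 h 33 min
Tue: 8:58 AM–5:38 PM = 8 h 40 min; less 45 min break → 7 h 55 min
Wed: 7:04 AM–6:10 PM = 11 h 6 min; less 45 min break → 10 h 21 min
Thu: 11:00 AM–6:13 PM = 7 h 13 min; less 45 min break → 6 h 28 min
Fri: 5:36 AM–3:04 PM = 9 h 28 min; less 45 min break → 8 h 43 min
Total worked: 42 h 0 min = 2520 min.
Regular 40 h 0 min = 2400 min at £26.00/h; overtime 2 h 0 min = 120 min at £39.00/h.
Pay = (2400 × £26.00 + 120 × £39.00) ÷ 60 = £1118.00.

£1118.00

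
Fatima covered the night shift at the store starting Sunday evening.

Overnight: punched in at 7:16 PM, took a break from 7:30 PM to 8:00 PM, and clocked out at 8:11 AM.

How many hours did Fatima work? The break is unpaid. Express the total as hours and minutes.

12 h 25 min

Overnight: 7:16 PM → midnight = 4 h 44 min; midnight → 8:11 AM = 8 h 11 min; span 12 h 55 min; less 30 min break → 12 h 25 min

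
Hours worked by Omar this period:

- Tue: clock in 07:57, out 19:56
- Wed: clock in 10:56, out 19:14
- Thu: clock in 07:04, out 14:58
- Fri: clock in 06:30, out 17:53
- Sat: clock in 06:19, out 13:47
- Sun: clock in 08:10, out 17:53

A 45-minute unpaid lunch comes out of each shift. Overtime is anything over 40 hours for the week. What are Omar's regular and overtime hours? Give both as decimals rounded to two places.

Tue: 07:57–19:56 = 11 h 59 min; less 45 min break → 11 h 14 min
Wed: 10:56–19:14 = 8 h 18 min; less 45 min break → 7 h 33 min
Thu: 07:04–14:58 = 7 h 54 min; less 45 min break → 7 h 9 min
Fri: 06:30–17:53 = 11 h 23 min; less 45 min break → 10 h 38 min
Sat: 06:19–13:47 = 7 h 28 min; less 45 min break → 6 h 43 min
Sun: 08:10–17:53 = 9 h 43 min; less 45 min break → 8 h 58 min
Total worked: 52 h 15 min = 52.25 h.
Threshold 40 h → overtime 12 h 15 min, regular 40 h 0 min.

Regular 40.00 hours, overtime 12.25 hours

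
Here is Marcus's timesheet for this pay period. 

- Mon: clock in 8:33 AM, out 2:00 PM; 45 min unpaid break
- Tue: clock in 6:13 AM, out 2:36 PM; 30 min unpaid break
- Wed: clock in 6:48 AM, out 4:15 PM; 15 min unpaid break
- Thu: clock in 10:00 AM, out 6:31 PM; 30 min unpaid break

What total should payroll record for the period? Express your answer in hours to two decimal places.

29.80 hours

Mon: 8:33 AM–2:00 PM = 5 h 27 min; less 45 min break → 4 h 42 min
Tue: 6:13 AM–2:36 PM = 8 h 23 min; less 30 min break → 7 h 53 min
Wed: 6:48 AM–4:15 PM = 9 h 27 min; less 15 min break → 9 h 12 min
Thu: 10:00 AM–6:31 PM = 8 h 31 min; less 30 min break → 8 h 1 min
Total: 4 h 42 min + 7 h 53 min + 9 h 12 min + 8 h 1 min = 29 h 48 min.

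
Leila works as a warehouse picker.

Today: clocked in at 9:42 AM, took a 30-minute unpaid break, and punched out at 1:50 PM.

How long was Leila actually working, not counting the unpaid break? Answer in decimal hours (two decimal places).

3.63 hours

Today: 9:42 AM–1:50 PM = 4 h 8 min; less 30 min break → 3 h 38 min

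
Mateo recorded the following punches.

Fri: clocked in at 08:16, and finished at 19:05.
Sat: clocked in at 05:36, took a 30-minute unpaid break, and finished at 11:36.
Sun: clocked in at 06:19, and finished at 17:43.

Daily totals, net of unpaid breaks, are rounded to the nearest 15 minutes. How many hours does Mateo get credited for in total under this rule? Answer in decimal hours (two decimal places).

Fri: 08:16–19:05 = 10 h 49 min → rounds to 10 h 45 min
Sat: 05:36–11:36 = 6 h 0 min − 30 min = 5 h 30 min → rounds to 5 h 30 min
Sun: 06:19–17:43 = 11 h 24 min → rounds to 11 h 30 min
Total credited: 27 h 45 min.

27.75 hours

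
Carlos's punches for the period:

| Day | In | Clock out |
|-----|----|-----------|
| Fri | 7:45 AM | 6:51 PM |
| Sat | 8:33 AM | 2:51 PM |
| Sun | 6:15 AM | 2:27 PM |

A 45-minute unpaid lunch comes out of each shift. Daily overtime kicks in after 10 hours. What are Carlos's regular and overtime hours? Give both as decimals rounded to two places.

Fri: 7:45 AM–6:51 PM = 11 h 6 min; less 45 min break → 10 h 21 min
Sat: 8:33 AM–2:51 PM = 6 h 18 min; less 45 min break → 5 h 33 min
Sun: 6:15 AM–2:27 PM = 8 h 12 min; less 45 min break → 7 h 27 min
Fri reg 10 h 0 min / OT 0 h 21 min; Sat reg 5 h 33 min / OT 0 h 0 min; Sun reg 7 h 27 min / OT 0 h 0 min.
Totals: regular 23 h 0 min, overtime 0 h 21 min.

Regular 23.00 hours, overtime 0.35 hours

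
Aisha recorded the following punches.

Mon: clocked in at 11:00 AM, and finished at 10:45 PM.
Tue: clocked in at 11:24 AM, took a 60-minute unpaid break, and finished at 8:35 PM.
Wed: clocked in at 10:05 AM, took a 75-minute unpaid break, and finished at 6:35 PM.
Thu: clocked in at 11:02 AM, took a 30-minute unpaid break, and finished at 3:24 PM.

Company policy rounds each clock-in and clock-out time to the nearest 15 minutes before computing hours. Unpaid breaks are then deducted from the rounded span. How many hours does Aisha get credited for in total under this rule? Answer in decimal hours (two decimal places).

Mon: in 11:00 AM→11:00 AM, out 10:45 PM→10:45 PM; 11 h 45 min
Tue: in 11:24 AM→11:30 AM, out 8:35 PM→8:30 PM; 9 h 0 min − 60 min = 8 h 0 min
Wed: in 10:05 AM→10:00 AM, out 6:35 PM→6:30 PM; 8 h 30 min − 75 min = 7 h 15 min
Thu: in 11:02 AM→11:00 AM, out 3:24 PM→3:30 PM; 4 h 30 min − 30 min = 4 h 0 min
Total credited: 31 h 0 min.

31.00 hours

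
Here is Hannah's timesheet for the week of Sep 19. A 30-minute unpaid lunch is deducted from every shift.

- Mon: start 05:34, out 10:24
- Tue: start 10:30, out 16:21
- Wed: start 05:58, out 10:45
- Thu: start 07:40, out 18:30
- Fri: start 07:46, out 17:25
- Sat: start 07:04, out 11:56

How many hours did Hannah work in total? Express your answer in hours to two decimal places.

Mon: 05:34–10:24 = 4 h 50 min; less 30 min break → 4 h 20 min
Tue: 10:30–16:21 = 5 h 51 min; less 30 min break → 5 h 21 min
Wed: 05:58–10:45 = 4 h 47 min; less 30 min break → 4 h 17 min
Thu: 07:40–18:30 = 10 h 50 min; less 30 min break → 10 h 20 min
Fri: 07:46–17:25 = 9 h 39 min; less 30 min break → 9 h 9 min
Sat: 07:04–11:56 = 4 h 52 min; less 30 min break → 4 h 22 min
Total: 4 h 20 min + 5 h 21 min + 4 h 17 min + 10 h 20 min + 9 h 9 min + 4 h 22 min = 37 h 49 min.

37.82 hours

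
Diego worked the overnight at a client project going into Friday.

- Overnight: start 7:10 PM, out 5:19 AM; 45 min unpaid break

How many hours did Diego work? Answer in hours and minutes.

9 h 24 min

Overnight: 7:10 PM → midnight = 4 h 50 min; midnight → 5:19 AM = 5 h 19 min; span 10 h 9 min; less 45 min break → 9 h 24 min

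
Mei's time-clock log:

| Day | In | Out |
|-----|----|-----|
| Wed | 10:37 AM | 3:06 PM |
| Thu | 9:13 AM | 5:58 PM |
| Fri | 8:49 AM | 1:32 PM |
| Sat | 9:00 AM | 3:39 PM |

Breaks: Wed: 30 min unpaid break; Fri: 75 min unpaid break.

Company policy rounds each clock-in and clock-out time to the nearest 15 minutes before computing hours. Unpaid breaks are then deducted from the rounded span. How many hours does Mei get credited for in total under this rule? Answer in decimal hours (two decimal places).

23.00 hours

Wed: in 10:37 AM→10:30 AM, out 3:06 PM→3:00 PM; 4 h 30 min − 30 min = 4 h 0 min
Thu: in 9:13 AM→9:15 AM, out 5:58 PM→6:00 PM; 8 h 45 min
Fri: in 8:49 AM→8:45 AM, out 1:32 PM→1:30 PM; 4 h 45 min − 75 min = 3 h 30 min
Sat: in 9:00 AM→9:00 AM, out 3:39 PM→3:45 PM; 6 h 45 min
Total credited: 23 h 0 min.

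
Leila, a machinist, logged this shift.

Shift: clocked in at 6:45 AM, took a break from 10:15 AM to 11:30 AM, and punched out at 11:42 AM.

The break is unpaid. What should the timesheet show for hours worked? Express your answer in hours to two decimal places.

Shift: 6:45 AM–11:42 AM = 4 h 57 min; less 75 min break → 3 h 42 min

3.70 hours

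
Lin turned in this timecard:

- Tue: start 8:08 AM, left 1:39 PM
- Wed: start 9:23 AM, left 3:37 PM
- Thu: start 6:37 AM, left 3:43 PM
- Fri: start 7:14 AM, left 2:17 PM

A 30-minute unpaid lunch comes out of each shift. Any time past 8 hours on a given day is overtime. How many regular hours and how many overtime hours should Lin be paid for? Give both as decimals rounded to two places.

Regular 25.30 hours, overtime 0.60 hours

Tue: 8:08 AM–1:39 PM = 5 h 31 min; less 30 min break → 5 h 1 min
Wed: 9:23 AM–3:37 PM = 6 h 14 min; less 30 min break → 5 h 44 min
Thu: 6:37 AM–3:43 PM = 9 h 6 min; less 30 min break → 8 h 36 min
Fri: 7:14 AM–2:17 PM = 7 h 3 min; less 30 min break → 6 h 33 min
Tue reg 5 h 1 min / OT 0 h 0 min; Wed reg 5 h 44 min / OT 0 h 0 min; Thu reg 8 h 0 min / OT 0 h 36 min; Fri reg 6 h 33 min / OT 0 h 0 min.
Totals: regular 25 h 18 min, overtime 0 h 36 min.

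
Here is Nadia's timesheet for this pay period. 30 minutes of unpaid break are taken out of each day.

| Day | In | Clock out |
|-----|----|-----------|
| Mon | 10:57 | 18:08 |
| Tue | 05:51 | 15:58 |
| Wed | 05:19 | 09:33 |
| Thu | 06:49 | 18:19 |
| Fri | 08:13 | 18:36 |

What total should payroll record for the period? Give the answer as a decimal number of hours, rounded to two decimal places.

Mon: 10:57–18:08 = 7 h 11 min; less 30 min break → 6 h 41 min
Tue: 05:51–15:58 = 10 h 7 min; less 30 min break → 9 h 37 min
Wed: 05:19–09:33 = 4 h 14 min; less 30 min break → 3 h 44 min
Thu: 06:49–18:19 = 11 h 30 min; less 30 min break → 11 h 0 min
Fri: 08:13–18:36 = 10 h 23 min; less 30 min break → 9 h 53 min
Total: 6 h 41 min + 9 h 37 min + 3 h 44 min + 11 h 0 min + 9 h 53 min = 40 h 55 min.

40.92 hours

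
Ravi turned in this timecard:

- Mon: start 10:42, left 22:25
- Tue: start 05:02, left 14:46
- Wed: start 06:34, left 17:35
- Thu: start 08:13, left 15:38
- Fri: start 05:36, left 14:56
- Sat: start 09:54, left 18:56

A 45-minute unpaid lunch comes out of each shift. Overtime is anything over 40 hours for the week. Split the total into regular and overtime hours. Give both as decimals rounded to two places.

Mon: 10:42–22:25 = 11 h 43 min; less 45 min break → 10 h 58 min
Tue: 05:02–14:46 = 9 h 44 min; less 45 min break → 8 h 59 min
Wed: 06:34–17:35 = 11 h 1 min; less 45 min break → 10 h 16 min
Thu: 08:13–15:38 = 7 h 25 min; less 45 min break → 6 h 40 min
Fri: 05:36–14:56 = 9 h 20 min; less 45 min break → 8 h 35 min
Sat: 09:54–18:56 = 9 h 2 min; less 45 min break → 8 h 17 min
Total worked: 53 h 45 min = 53.75 h.
Threshold 40 h → overtime 13 h 45 min, regular 40 h 0 min.

Regular 40.00 hours, overtime 13.75 hours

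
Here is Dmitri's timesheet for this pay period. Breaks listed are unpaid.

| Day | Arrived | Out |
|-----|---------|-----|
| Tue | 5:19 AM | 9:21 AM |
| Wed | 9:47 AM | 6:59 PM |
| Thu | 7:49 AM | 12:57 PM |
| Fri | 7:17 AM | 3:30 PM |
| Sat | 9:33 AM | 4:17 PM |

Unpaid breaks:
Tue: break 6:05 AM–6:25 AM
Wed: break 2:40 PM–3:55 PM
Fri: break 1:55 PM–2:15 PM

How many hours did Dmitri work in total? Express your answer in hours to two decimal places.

31.40 hours

Tue: 5:19 AM–9:21 AM = 4 h 2 min; less 20 min break → 3 h 42 min
Wed: 9:47 AM–6:59 PM = 9 h 12 min; less 75 min break → 7 h 57 min
Thu: 7:49 AM–12:57 PM = 5 h 8 min
Fri: 7:17 AM–3:30 PM = 8 h 13 min; less 20 min break → 7 h 53 min
Sat: 9:33 AM–4:17 PM = 6 h 44 min
Total: 3 h 42 min + 7 h 57 min + 5 h 8 min + 7 h 53 min + 6 h 44 min = 31 h 24 min.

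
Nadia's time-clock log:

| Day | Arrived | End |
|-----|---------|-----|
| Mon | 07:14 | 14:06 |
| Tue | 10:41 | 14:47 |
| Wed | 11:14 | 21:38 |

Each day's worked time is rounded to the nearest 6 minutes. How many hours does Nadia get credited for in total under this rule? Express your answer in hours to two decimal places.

21.40 hours

Mon: 07:14–14:06 = 6 h 52 min → rounds to 6 h 54 min
Tue: 10:41–14:47 = 4 h 6 min → rounds to 4 h 6 min
Wed: 11:14–21:38 = 10 h 24 min → rounds to 10 h 24 min
Total credited: 21 h 24 min.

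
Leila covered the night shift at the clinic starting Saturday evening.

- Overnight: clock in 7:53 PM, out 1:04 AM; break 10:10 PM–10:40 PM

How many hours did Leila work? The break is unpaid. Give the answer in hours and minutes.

Overnight: 7:53 PM → midnight = 4 h 7 min; midnight → 1:04 AM = 1 h 4 min; span 5 h 11 min; less 30 min break → 4 h 41 min

4 h 41 min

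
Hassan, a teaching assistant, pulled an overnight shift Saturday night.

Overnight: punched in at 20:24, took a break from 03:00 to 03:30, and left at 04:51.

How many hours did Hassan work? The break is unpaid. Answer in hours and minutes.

7 h 57 min

Overnight: 20:24 → midnight = 3 h 36 min; midnight → 04:51 = 4 h 51 min; span 8 h 27 min; less 30 min break → 7 h 57 min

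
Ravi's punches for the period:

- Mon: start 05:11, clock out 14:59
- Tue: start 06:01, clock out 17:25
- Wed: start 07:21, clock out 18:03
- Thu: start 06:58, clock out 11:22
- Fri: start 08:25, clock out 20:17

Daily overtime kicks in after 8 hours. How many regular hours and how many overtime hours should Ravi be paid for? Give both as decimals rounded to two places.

Regular 36.40 hours, overtime 11.77 hours

Mon: 05:11–14:59 = 9 h 48 min
Tue: 06:01–17:25 = 11 h 24 min
Wed: 07:21–18:03 = 10 h 42 min
Thu: 06:58–11:22 = 4 h 24 min
Fri: 08:25–20:17 = 11 h 52 min
Mon reg 8 h 0 min / OT 1 h 48 min; Tue reg 8 h 0 min / OT 3 h 24 min; Wed reg 8 h 0 min / OT 2 h 42 min; Thu reg 4 h 24 min / OT 0 h 0 min; Fri reg 8 h 0 min / OT 3 h 52 min.
Totals: regular 36 h 24 min, overtime 11 h 46 min.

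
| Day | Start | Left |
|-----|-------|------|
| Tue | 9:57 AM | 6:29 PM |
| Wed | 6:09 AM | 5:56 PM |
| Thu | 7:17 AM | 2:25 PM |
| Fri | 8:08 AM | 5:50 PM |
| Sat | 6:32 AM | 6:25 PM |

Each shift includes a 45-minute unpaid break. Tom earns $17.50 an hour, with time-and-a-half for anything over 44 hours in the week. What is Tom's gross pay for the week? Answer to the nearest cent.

$803.69

Tue: 9:57 AM–6:29 PM = 8 h 32 min; less 45 min break → 7 h 47 min
Wed: 6:09 AM–5:56 PM = 11 h 47 min; less 45 min break → 11 h 2 min
Thu: 7:17 AM–2:25 PM = 7 h 8 min; less 45 min break → 6 h 23 min
Fri: 8:08 AM–5:50 PM = 9 h 42 min; less 45 min break → 8 h 57 min
Sat: 6:32 AM–6:25 PM = 11 h 53 min; less 45 min break → 11 h 8 min
Total worked: 45 h 17 min = 2717 min.
Regular 44 h 0 min = 2640 min at $17.50/h; overtime 1 h 17 min = 77 min at $26.25/h.
Pay = (2640 × $17.50 + 77 × $26.25) ÷ 60 = $803.69.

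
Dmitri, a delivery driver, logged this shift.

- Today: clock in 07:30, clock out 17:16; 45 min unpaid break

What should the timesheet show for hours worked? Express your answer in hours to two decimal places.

9.02 hours

Today: 07:30–17:16 = 9 h 46 min; less 45 min break → 9 h 1 min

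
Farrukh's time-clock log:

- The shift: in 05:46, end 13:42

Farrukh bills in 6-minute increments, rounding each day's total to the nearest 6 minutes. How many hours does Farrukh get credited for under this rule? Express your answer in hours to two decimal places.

7.90 hours

The shift: 05:46–13:42 = 7 h 56 min → rounds to 7 h 54 min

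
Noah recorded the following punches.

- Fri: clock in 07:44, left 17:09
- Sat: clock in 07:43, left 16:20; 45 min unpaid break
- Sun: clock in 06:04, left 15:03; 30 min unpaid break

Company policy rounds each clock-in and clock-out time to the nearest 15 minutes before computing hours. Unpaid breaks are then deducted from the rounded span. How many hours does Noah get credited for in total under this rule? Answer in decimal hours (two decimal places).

Fri: in 07:44→07:45, out 17:09→17:15; 9 h 30 min
Sat: in 07:43→07:45, out 16:20→16:15; 8 h 30 min − 45 min = 7 h 45 min
Sun: in 06:04→06:00, out 15:03→15:00; 9 h 0 min − 30 min = 8 h 30 min
Total credited: 25 h 45 min.

25.75 hours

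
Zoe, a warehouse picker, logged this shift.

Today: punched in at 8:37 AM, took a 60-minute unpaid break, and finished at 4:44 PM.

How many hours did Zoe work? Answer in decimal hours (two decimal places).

7.12 hours

Today: 8:37 AM–4:44 PM = 8 h 7 min; less 60 min break → 7 h 7 min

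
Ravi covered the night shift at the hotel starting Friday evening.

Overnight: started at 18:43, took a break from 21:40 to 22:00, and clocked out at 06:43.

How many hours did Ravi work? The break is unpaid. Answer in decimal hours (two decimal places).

11.67 hours

Overnight: 18:43 → midnight = 5 h 17 min; midnight → 06:43 = 6 h 43 min; span 12 h 0 min; less 20 min break → 11 h 40 min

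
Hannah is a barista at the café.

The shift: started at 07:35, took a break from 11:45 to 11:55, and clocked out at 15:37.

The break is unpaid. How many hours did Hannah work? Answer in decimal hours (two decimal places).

The shift: 07:35–15:37 = 8 h 2 min; less 10 min break → 7 h 52 min

7.87 hours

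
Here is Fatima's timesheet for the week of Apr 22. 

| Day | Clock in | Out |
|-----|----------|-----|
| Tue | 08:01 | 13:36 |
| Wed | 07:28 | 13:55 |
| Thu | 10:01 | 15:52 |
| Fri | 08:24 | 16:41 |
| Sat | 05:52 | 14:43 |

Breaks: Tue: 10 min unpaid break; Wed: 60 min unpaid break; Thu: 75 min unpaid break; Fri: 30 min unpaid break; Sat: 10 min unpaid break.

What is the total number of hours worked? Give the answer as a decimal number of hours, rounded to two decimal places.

Tue: 08:01–13:36 = 5 h 35 min; less 10 min break → 5 h 25 min
Wed: 07:28–13:55 = 6 h 27 min; less 60 min break → 5 h 27 min
Thu: 10:01–15:52 = 5 h 51 min; less 75 min break → 4 h 36 min
Fri: 08:24–16:41 = 8 h 17 min; less 30 min break → 7 h 47 min
Sat: 05:52–14:43 = 8 h 51 min; less 10 min break → 8 h 41 min
Total: 5 h 25 min + 5 h 27 min + 4 h 36 min + 7 h 47 min + 8 h 41 min = 31 h 56 min.

31.93 hours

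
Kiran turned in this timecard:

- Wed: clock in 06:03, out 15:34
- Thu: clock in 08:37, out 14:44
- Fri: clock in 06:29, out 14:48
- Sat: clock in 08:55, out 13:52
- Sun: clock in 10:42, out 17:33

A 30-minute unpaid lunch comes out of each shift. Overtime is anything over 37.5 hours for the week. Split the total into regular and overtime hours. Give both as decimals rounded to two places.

Wed: 06:03–15:34 = 9 h 31 min; less 30 min break → 9 h 1 min
Thu: 08:37–14:44 = 6 h 7 min; less 30 min break → 5 h 37 min
Fri: 06:29–14:48 = 8 h 19 min; less 30 min break → 7 h 49 min
Sat: 08:55–13:52 = 4 h 57 min; less 30 min break → 4 h 27 min
Sun: 10:42–17:33 = 6 h 51 min; less 30 min break → 6 h 21 min
Total worked: 33 h 15 min = 33.25 h.
Threshold 37.5 h → overtime 0 h 0 min, regular 33 h 15 min.

Regular 33.25 hours, overtime 0.00 hours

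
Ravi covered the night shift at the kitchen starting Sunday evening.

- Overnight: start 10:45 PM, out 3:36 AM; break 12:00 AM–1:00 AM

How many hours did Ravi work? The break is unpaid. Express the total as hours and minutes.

Overnight: 10:45 PM → midnight = 1 h 15 min; midnight → 3:36 AM = 3 h 36 min; span 4 h 51 min; less 60 min break → 3 h 51 min

3 h 51 min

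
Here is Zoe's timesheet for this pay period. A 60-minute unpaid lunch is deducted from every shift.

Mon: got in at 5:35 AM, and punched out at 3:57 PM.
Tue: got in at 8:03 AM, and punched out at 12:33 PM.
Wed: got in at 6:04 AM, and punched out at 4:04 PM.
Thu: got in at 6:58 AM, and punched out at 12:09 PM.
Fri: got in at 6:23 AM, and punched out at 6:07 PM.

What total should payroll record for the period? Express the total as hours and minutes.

36 h 47 min

Mon: 5:35 AM–3:57 PM = 10 h 22 min; less 60 min break → 9 h 22 min
Tue: 8:03 AM–12:33 PM = 4 h 30 min; less 60 min break → 3 h 30 min
Wed: 6:04 AM–4:04 PM = 10 h 0 min; less 60 min break → 9 h 0 min
Thu: 6:58 AM–12:09 PM = 5 h 11 min; less 60 min break → 4 h 11 min
Fri: 6:23 AM–6:07 PM = 11 h 44 min; less 60 min break → 10 h 44 min
Total: 9 h 22 min + 3 h 30 min + 9 h 0 min + 4 h 11 min + 10 h 44 min = 36 h 47 min.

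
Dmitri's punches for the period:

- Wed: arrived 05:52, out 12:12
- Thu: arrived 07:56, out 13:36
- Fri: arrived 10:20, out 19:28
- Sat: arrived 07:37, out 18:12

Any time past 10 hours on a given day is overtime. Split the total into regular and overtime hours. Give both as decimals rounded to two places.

Wed: 05:52–12:12 = 6 h 20 min
Thu: 07:56–13:36 = 5 h 40 min
Fri: 10:20–19:28 = 9 h 8 min
Sat: 07:37–18:12 = 10 h 35 min
Wed reg 6 h 20 min / OT 0 h 0 min; Thu reg 5 h 40 min / OT 0 h 0 min; Fri reg 9 h 8 min / OT 0 h 0 min; Sat reg 10 h 0 min / OT 0 h 35 min.
Totals: regular 31 h 8 min, overtime 0 h 35 min.

Regular 31.13 hours, overtime 0.58 hours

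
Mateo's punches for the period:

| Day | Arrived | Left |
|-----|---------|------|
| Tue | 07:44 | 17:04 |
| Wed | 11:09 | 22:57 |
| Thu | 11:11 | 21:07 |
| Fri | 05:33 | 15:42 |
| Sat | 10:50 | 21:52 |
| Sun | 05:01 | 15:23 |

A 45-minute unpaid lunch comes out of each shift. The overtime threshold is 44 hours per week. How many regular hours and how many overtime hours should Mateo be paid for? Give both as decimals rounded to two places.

Regular 44.00 hours, overtime 14.12 hours

Tue: 07:44–17:04 = 9 h 20 min; less 45 min break → 8 h 35 min
Wed: 11:09–22:57 = 11 h 48 min; less 45 min break → 11 h 3 min
Thu: 11:11–21:07 = 9 h 56 min; less 45 min break → 9 h 11 min
Fri: 05:33–15:42 = 10 h 9 min; less 45 min break → 9 h 24 min
Sat: 10:50–21:52 = 11 h 2 min; less 45 min break → 10 h 17 min
Sun: 05:01–15:23 = 10 h 22 min; less 45 min break → 9 h 37 min
Total worked: 58 h 7 min = 58.12 h.
Threshold 44 h → overtime 14 h 7 min, regular 44 h 0 min.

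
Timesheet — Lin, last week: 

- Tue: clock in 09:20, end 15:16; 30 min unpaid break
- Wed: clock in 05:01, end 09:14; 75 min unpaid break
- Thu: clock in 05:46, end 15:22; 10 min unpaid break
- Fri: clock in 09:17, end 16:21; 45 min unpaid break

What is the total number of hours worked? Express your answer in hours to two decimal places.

Tue: 09:20–15:16 = 5 h 56 min; less 30 min break → 5 h 26 min
Wed: 05:01–09:14 = 4 h 13 min; less 75 min break → 2 h 58 min
Thu: 05:46–15:22 = 9 h 36 min; less 10 min break → 9 h 26 min
Fri: 09:17–16:21 = 7 h 4 min; less 45 min break → 6 h 19 min
Total: 5 h 26 min + 2 h 58 min + 9 h 26 min + 6 h 19 min = 24 h 9 min.

24.15 hours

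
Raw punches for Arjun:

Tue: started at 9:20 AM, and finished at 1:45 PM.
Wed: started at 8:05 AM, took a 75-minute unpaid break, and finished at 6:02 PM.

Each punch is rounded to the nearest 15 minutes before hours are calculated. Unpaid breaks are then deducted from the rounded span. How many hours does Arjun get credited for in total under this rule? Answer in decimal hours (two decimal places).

Tue: in 9:20 AM→9:15 AM, out 1:45 PM→1:45 PM; 4 h 30 min
Wed: in 8:05 AM→8:00 AM, out 6:02 PM→6:00 PM; 10 h 0 min − 75 min = 8 h 45 min
Total credited: 13 h 15 min.

13.25 hours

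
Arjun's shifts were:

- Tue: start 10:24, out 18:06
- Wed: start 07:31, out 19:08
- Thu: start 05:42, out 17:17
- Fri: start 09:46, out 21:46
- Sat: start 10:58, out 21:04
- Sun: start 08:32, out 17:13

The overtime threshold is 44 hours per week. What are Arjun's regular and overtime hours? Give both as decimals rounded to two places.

Tue: 10:24–18:06 = 7 h 42 min
Wed: 07:31–19:08 = 11 h 37 min
Thu: 05:42–17:17 = 11 h 35 min
Fri: 09:46–21:46 = 12 h 0 min
Sat: 10:58–21:04 = 10 h 6 min
Sun: 08:32–17:13 = 8 h 41 min
Total worked: 61 h 41 min = 61.68 h.
Threshold 44 h → overtime 17 h 41 min, regular 44 h 0 min.

Regular 44.00 hours, overtime 17.68 hours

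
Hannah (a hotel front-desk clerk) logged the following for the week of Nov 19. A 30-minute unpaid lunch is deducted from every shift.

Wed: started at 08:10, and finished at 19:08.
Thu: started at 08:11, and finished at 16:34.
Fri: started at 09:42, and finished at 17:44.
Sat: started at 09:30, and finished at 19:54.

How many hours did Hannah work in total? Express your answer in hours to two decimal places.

Wed: 08:10–19:08 = 10 h 58 min; less 30 min break → 10 h 28 min
Thu: 08:11–16:34 = 8 h 23 min; less 30 min break → 7 h 53 min
Fri: 09:42–17:44 = 8 h 2 min; less 30 min break → 7 h 32 min
Sat: 09:30–19:54 = 10 h 24 min; less 30 min break → 9 h 54 min
Total: 10 h 28 min + 7 h 53 min + 7 h 32 min + 9 h 54 min = 35 h 47 min.

35.78 hours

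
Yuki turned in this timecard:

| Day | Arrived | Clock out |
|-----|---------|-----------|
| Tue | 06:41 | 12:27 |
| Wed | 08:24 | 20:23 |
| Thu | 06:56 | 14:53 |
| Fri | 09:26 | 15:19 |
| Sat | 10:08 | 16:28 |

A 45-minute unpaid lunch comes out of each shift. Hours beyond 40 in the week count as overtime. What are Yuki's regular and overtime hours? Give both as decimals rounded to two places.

Regular 34.17 hours, overtime 0.00 hours

Tue: 06:41–12:27 = 5 h 46 min; less 45 min break → 5 h 1 min
Wed: 08:24–20:23 = 11 h 59 min; less 45 min break → 11 h 14 min
Thu: 06:56–14:53 = 7 h 57 min; less 45 min break → 7 h 12 min
Fri: 09:26–15:19 = 5 h 53 min; less 45 min break → 5 h 8 min
Sat: 10:08–16:28 = 6 h 20 min; less 45 min break → 5 h 35 min
Total worked: 34 h 10 min = 34.17 h.
Threshold 40 h → overtime 0 h 0 min, regular 34 h 10 min.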